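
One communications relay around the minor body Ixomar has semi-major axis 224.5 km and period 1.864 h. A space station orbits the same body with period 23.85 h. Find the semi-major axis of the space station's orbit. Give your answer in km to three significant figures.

Kepler's third law: a³ ∝ T², so a₂ = a₁ (T₂/T₁)^(2/3).
T₂/T₁ = 12.80, (T₂/T₁)^(2/3) = 5.471.
a₂ = 224.5 × 5.471 = 1228 km.

a₂ ≈ 1230 km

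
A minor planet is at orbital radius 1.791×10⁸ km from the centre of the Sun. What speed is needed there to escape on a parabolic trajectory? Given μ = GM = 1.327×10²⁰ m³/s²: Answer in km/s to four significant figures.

v_esc ≈ 38.49 km/s

r = 1.791×10⁸ km = 1.791×10¹¹ m.
Escape speed v_esc = √(2μ/r) = √(2 × 1.327×10²⁰ / 1.791×10¹¹) = √(1.482×10⁹) = 38490 m/s.
= 38.49 km/s.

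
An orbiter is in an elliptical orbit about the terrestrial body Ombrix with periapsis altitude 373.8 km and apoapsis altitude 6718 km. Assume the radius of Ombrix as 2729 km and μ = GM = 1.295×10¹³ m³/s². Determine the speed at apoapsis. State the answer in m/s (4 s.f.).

r_p = 2729 + 373.8 = 3102.8 km = 3.1028×10⁶ m.
r_a = 2729 + 6718 = 9447.0 km = 9.4470×10⁶ m.
Semi-major axis a = (r_p + r_a)/2 = 6274.9 km = 6.275×10⁶ m.
Vis-viva: v² = μ(2/r − 1/a) = 1.295×10¹³ × (2.117×10⁻⁷ − 1.594×10⁻⁷) = 6.778×10⁵ m²/s².
v = 823.3 m/s.

v ≈ 823.3 m/s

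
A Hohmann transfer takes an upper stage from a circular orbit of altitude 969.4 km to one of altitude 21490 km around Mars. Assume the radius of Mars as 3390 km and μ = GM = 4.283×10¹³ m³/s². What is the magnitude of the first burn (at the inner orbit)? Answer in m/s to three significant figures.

r₁ = 3390 + 969.4 = 4359.4 km = 4.3594×10⁶ m.
r₂ = 3390 + 21490 = 24880 km = 2.4880×10⁷ m.
Transfer ellipse a_t = (r₁ + r₂)/2 = 1.462×10⁷ m.
At r₁: circular v_c1 = √(μ/r₁) = 3134 m/s; transfer-periapsis v_p = √[μ(2/r₁ − 1/a_t)] = 4089 m/s.
Δv₁ = v_p − v_c1 = 954.6 m/s.

Δv ≈ 955 m/s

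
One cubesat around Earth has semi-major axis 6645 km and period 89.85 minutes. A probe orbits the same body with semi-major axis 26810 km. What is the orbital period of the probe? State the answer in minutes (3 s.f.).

T₂ ≈ 728 minutes

Kepler's third law: T² ∝ a³, so T₂ = T₁ (a₂/a₁)^(3/2).
a₂/a₁ = 4.035, (a₂/a₁)^(3/2) = 8.104.
T₂ = 89.85 × 8.104 = 728.1 minutes.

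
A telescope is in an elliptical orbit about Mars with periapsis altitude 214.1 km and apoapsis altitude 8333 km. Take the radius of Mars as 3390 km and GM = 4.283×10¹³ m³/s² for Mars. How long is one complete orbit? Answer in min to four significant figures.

T ≈ 339.5 min

r_p = 3390 + 214.1 = 3604.1 km = 3.6041×10⁶ m.
r_a = 3390 + 8333 = 11723 km = 1.1723×10⁷ m.
Semi-major axis a = (r_p + r_a)/2 = (3604.1 + 11723)/2 = 7663.6 km = 7.664×10⁶ m.
By Kepler's third law T = 2π√(a³/μ) = 2π × 3.242×10³ = 2.037×10⁴ s.
= 339.5 min.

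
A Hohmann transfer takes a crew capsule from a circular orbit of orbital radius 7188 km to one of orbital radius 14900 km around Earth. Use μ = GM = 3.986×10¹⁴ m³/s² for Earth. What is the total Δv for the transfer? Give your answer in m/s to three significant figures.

r₁ = 7188 km = 7.188×10⁶ m.
r₂ = 14900 km = 1.490×10⁷ m.
Transfer ellipse a_t = (r₁ + r₂)/2 = 1.104×10⁷ m.
At r₁: circular v_c1 = √(μ/r₁) = 7447 m/s; transfer-perigee v_p = √[μ(2/r₁ − 1/a_t)] = 8650 m/s.
Δv₁ = v_p − v_c1 = 1203 m/s.
At r₂: circular v_c2 = √(μ/r₂) = 5172 m/s; transfer-apogee v_a = √[μ(2/r₂ − 1/a_t)] = 4173 m/s.
Δv₂ = v_c2 − v_a = 999.5 m/s.
Total Δv = Δv₁ + Δv₂ = 2202 m/s.

Δv_total ≈ 2200 m/s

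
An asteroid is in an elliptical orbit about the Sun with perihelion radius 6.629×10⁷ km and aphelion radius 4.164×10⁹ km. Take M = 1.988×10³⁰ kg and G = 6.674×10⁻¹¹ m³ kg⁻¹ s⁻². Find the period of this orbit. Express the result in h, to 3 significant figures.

T ≈ 466000 h

μ = GM = 6.674×10⁻¹¹ × 1.988×10³⁰ = 1.327×10²⁰ m³/s².
Semi-major axis a = (r_p + r_a)/2 = (6.6290×10⁷ + 4.1640×10⁹)/2 = 2.1151×10⁹ km = 2.115×10¹² m.
By Kepler's third law T = 2π√(a³/μ) = 2π × 2.671×10⁸ = 1.678×10⁹ s.
= 4.661×10⁵ h.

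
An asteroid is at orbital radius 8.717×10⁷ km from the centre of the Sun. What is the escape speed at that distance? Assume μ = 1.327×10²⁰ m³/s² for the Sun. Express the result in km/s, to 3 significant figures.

r = 8.717×10⁷ km = 8.717×10¹⁰ m.
Escape speed v_esc = √(2μ/r) = √(2 × 1.327×10²⁰ / 8.717×10¹⁰) = √(3.045×10⁹) = 55180 m/s.
= 55.18 km/s.

v_esc ≈ 55.2 km/s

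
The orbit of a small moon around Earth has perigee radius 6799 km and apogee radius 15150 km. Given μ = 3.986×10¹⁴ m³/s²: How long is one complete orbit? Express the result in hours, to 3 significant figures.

Semi-major axis a = (r_p + r_a)/2 = (6799.0 + 15150)/2 = 10974 km = 1.097×10⁷ m.
By Kepler's third law T = 2π√(a³/μ) = 2π × 1.821×10³ = 1.144×10⁴ s.
= 3.178 hours.

T ≈ 3.18 hours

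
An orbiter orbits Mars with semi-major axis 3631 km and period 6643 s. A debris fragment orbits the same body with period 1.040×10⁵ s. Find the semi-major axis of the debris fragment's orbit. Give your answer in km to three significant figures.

a₂ ≈ 22700 km

Kepler's third law: a³ ∝ T², so a₂ = a₁ (T₂/T₁)^(2/3).
T₂/T₁ = 15.66, (T₂/T₁)^(2/3) = 6.258.
a₂ = 3631 × 6.258 = 22720 km.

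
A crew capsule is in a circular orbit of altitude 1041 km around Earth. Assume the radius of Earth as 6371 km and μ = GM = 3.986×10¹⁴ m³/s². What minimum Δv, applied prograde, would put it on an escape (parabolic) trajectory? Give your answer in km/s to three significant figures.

Δv ≈ 3.04 km/s

r = 6371 + 1041 = 7412.0 km = 7.4120×10⁶ m.
Circular speed v_c = √(μ/r) = 7333 m/s.
Escape speed v_esc = √(2μ/r) = √2 × v_c = 10370 m/s.
Δv = v_esc − v_c = 3038 m/s = 3.038 km/s.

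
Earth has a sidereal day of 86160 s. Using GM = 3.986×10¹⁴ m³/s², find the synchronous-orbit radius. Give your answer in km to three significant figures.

r_sync ≈ 42200 km

A synchronous orbit has period T, so by Kepler's third law a = (μT²/4π²)^(1/3).
μT²/4π² = 3.986×10¹⁴ × (8.616×10⁴)² / 39.48 = 7.495×10²² m³.
a = 4.216×10⁷ m = 42163 km.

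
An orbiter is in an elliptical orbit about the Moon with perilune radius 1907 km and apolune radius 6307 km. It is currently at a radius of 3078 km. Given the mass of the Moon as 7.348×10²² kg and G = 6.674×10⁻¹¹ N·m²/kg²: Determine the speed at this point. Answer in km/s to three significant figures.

μ = GM = 6.674×10⁻¹¹ × 7.348×10²² = 4.904×10¹² m³/s².
Semi-major axis a = (r_p + r_a)/2 = 4107.0 km = 4.107×10⁶ m.
Vis-viva: v² = μ(2/r − 1/a) = 4.904×10¹² × (6.498×10⁻⁷ − 2.435×10⁻⁷) = 1.992×10⁶ m²/s².
v = 1412 m/s = 1.412 km/s.

v ≈ 1.41 km/s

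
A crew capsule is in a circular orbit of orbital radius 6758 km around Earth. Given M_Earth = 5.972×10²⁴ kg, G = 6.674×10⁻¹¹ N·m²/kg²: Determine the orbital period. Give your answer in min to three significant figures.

T ≈ 92.2 min

μ = GM = 6.674×10⁻¹¹ × 5.972×10²⁴ = 3.986×10¹⁴ m³/s².
r = 6758 km = 6.758×10⁶ m.
Kepler's third law: T = 2π√(r³/μ) = 2π√((6.758×10⁶)³ / 3.986×10¹⁴).
r³/μ = 7.744×10⁵ s², so T = 2π × 8.800×10² = 5.529×10³ s.
Converting: 5.529×10³ s ÷ 60.00 = 92.15 min.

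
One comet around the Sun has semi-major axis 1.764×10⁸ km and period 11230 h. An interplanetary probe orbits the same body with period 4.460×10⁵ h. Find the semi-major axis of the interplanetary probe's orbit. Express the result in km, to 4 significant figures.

Kepler's third law: a³ ∝ T², so a₂ = a₁ (T₂/T₁)^(2/3).
T₂/T₁ = 39.72, (T₂/T₁)^(2/3) = 11.64.
a₂ = 1.764×10⁸ × 11.64 = 2.053×10⁹ km.

a₂ ≈ 2.053×10⁹ km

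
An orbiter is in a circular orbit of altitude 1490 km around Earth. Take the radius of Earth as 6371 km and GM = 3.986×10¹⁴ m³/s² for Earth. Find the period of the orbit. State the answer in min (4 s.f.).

r = 6371 + 1490 = 7861.0 km = 7.8610×10⁶ m.
Kepler's third law: T = 2π√(r³/μ) = 2π√((7.861×10⁶)³ / 3.986×10¹⁴).
r³/μ = 1.219×10⁶ s², so T = 2π × 1.104×10³ = 6.936×10³ s.
Converting: 6.936×10³ s ÷ 60.00 = 115.6 min.

T ≈ 115.6 min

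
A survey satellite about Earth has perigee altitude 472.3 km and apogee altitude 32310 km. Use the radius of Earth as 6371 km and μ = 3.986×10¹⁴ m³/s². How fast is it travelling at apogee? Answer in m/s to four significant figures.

r_p = 6371 + 472.3 = 6843.3 km = 6.8433×10⁶ m.
r_a = 6371 + 32310 = 38681 km = 3.8681×10⁷ m.
Semi-major axis a = (r_p + r_a)/2 = 22762 km = 2.276×10⁷ m.
Vis-viva: v² = μ(2/r − 1/a) = 3.986×10¹⁴ × (5.170×10⁻⁸ − 4.393×10⁻⁸) = 3.098×10⁶ m²/s².
v = 1760 m/s.

v ≈ 1760 m/s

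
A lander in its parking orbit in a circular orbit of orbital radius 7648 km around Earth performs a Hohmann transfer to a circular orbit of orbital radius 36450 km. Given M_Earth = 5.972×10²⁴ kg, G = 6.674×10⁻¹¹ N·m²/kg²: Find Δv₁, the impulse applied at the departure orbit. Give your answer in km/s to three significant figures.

Δv ≈ 2.06 km/s

μ = GM = 6.674×10⁻¹¹ × 5.972×10²⁴ = 3.986×10¹⁴ m³/s².
r₁ = 7648 km = 7.648×10⁶ m.
r₂ = 36450 km = 3.645×10⁷ m.
Transfer ellipse a_t = (r₁ + r₂)/2 = 2.205×10⁷ m.
At r₁: circular v_c1 = √(μ/r₁) = 7219 m/s; transfer-perigee v_p = √[μ(2/r₁ − 1/a_t)] = 9282 m/s.
Δv₁ = v_p − v_c1 = 2063 m/s.
= 2.063 km/s.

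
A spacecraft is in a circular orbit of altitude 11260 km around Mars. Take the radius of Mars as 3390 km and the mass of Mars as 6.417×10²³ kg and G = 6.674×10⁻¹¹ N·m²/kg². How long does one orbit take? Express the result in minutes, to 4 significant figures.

μ = GM = 6.674×10⁻¹¹ × 6.417×10²³ = 4.283×10¹³ m³/s².
r = 3390 + 11260 = 14650 km = 1.4650×10⁷ m.
Kepler's third law: T = 2π√(r³/μ) = 2π√((1.465×10⁷)³ / 4.283×10¹³).
r³/μ = 7.342×10⁷ s², so T = 2π × 8.568×10³ = 5.384×10⁴ s.
Converting: 5.384×10⁴ s ÷ 60.00 = 897.3 minutes.

T ≈ 897.3 minutes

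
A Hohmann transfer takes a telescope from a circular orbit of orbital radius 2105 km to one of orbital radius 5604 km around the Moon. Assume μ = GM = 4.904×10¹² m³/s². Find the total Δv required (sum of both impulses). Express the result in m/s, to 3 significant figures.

r₁ = 2105 km = 2.105×10⁶ m.
r₂ = 5604 km = 5.604×10⁶ m.
Transfer ellipse a_t = (r₁ + r₂)/2 = 3.854×10⁶ m.
At r₁: circular v_c1 = √(μ/r₁) = 1526 m/s; transfer-perilune v_p = √[μ(2/r₁ − 1/a_t)] = 1840 m/s.
Δv₁ = v_p − v_c1 = 314.1 m/s.
At r₂: circular v_c2 = √(μ/r₂) = 935.5 m/s; transfer-apolune v_a = √[μ(2/r₂ − 1/a_t)] = 691.3 m/s.
Δv₂ = v_c2 − v_a = 244.2 m/s.
Total Δv = Δv₁ + Δv₂ = 558.2 m/s.

Δv_total ≈ 558 m/s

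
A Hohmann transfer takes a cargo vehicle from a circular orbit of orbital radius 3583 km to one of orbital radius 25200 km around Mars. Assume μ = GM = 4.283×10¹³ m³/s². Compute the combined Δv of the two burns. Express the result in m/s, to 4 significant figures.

Δv_total ≈ 1771 m/s

r₁ = 3583 km = 3.583×10⁶ m.
r₂ = 25200 km = 2.520×10⁷ m.
Transfer ellipse a_t = (r₁ + r₂)/2 = 1.439×10⁷ m.
At r₁: circular v_c1 = √(μ/r₁) = 3457 m/s; transfer-periapsis v_p = √[μ(2/r₁ − 1/a_t)] = 4575 m/s.
Δv₁ = v_p − v_c1 = 1118 m/s.
At r₂: circular v_c2 = √(μ/r₂) = 1304 m/s; transfer-apoapsis v_a = √[μ(2/r₂ − 1/a_t)] = 650.5 m/s.
Δv₂ = v_c2 − v_a = 653.2 m/s.
Total Δv = Δv₁ + Δv₂ = 1771 m/s.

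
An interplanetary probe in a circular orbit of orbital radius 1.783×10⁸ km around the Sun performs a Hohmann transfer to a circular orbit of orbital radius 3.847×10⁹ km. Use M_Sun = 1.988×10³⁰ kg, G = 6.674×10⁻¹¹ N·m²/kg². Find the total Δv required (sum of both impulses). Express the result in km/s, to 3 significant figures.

μ = GM = 6.674×10⁻¹¹ × 1.988×10³⁰ = 1.327×10²⁰ m³/s².
r₁ = 1.783×10⁸ km = 1.783×10¹¹ m.
r₂ = 3.847×10⁹ km = 3.847×10¹² m.
Transfer ellipse a_t = (r₁ + r₂)/2 = 2.013×10¹² m.
At r₁: circular v_c1 = √(μ/r₁) = 27280 m/s; transfer-perihelion v_p = √[μ(2/r₁ − 1/a_t)] = 37710 m/s.
Δv₁ = v_p − v_c1 = 10440 m/s.
At r₂: circular v_c2 = √(μ/r₂) = 5873 m/s; transfer-aphelion v_a = √[μ(2/r₂ − 1/a_t)] = 1748 m/s.
Δv₂ = v_c2 − v_a = 4125 m/s.
Total Δv = Δv₁ + Δv₂ = 14560 m/s = 14.56 km/s.

Δv_total ≈ 14.6 km/s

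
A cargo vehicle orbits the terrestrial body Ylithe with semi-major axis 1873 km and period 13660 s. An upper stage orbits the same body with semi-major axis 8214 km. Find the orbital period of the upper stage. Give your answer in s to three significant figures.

Kepler's third law: T² ∝ a³, so T₂ = T₁ (a₂/a₁)^(3/2).
a₂/a₁ = 4.385, (a₂/a₁)^(3/2) = 9.184.
T₂ = 13660 × 9.184 = 1.255×10⁵ s.

T₂ ≈ 1.25×10⁵ s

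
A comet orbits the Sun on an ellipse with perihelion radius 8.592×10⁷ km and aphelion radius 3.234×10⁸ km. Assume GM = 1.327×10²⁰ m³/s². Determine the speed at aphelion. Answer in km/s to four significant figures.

Semi-major axis a = (r_p + r_a)/2 = 2.0466×10⁸ km = 2.047×10¹¹ m.
Vis-viva: v² = μ(2/r − 1/a) = 1.327×10²⁰ × (6.184×10⁻¹² − 4.886×10⁻¹²) = 1.723×10⁸ m²/s².
v = 13120 m/s = 13.12 km/s.

v ≈ 13.12 km/s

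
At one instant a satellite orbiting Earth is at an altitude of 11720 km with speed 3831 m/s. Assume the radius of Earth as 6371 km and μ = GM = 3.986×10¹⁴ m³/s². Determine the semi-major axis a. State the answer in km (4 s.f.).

a ≈ 13560 km

r = 6371 + 11720 = 18091 km = 1.809×10⁷ m.
Specific orbital energy ε = v²/2 − μ/r = (3831)²/2 − 3.986×10¹⁴/1.809×10⁷ = -1.469×10⁷ J/kg.
Since ε = −μ/(2a), a = −μ/(2ε) = 1.356×10⁷ m = 13563 km.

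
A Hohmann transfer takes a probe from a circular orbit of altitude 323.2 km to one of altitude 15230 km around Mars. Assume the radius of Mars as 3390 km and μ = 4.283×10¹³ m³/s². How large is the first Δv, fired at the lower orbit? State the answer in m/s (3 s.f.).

r₁ = 3390 + 323.2 = 3713.2 km = 3.7132×10⁶ m.
r₂ = 3390 + 15230 = 18620 km = 1.8620×10⁷ m.
Transfer ellipse a_t = (r₁ + r₂)/2 = 1.117×10⁷ m.
At r₁: circular v_c1 = √(μ/r₁) = 3396 m/s; transfer-periapsis v_p = √[μ(2/r₁ − 1/a_t)] = 4386 m/s.
Δv₁ = v_p − v_c1 = 989.4 m/s.

Δv ≈ 989 m/s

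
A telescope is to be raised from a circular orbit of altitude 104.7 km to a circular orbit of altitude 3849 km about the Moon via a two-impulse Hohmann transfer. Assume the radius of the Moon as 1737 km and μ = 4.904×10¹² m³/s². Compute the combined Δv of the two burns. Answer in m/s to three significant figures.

r₁ = 1737 + 104.7 = 1841.7 km = 1.8417×10⁶ m.
r₂ = 1737 + 3849 = 5586.0 km = 5.5860×10⁶ m.
Transfer ellipse a_t = (r₁ + r₂)/2 = 3.714×10⁶ m.
At r₁: circular v_c1 = √(μ/r₁) = 1632 m/s; transfer-perilune v_p = √[μ(2/r₁ − 1/a_t)] = 2001 m/s.
Δv₁ = v_p − v_c1 = 369.5 m/s.
At r₂: circular v_c2 = √(μ/r₂) = 937.0 m/s; transfer-apolune v_a = √[μ(2/r₂ − 1/a_t)] = 659.8 m/s.
Δv₂ = v_c2 − v_a = 277.2 m/s.
Total Δv = Δv₁ + Δv₂ = 646.6 m/s.

Δv_total ≈ 647 m/s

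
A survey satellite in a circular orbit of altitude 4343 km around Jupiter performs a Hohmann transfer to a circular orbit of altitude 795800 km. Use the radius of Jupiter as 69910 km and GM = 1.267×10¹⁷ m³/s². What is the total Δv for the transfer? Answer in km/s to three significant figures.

r₁ = 69910 + 4343 = 74253 km = 7.4253×10⁷ m.
r₂ = 69910 + 795800 = 865710 km = 8.6571×10⁸ m.
Transfer ellipse a_t = (r₁ + r₂)/2 = 4.700×10⁸ m.
At r₁: circular v_c1 = √(μ/r₁) = 41310 m/s; transfer-perijove v_p = √[μ(2/r₁ − 1/a_t)] = 56060 m/s.
Δv₁ = v_p − v_c1 = 14760 m/s.
At r₂: circular v_c2 = √(μ/r₂) = 12100 m/s; transfer-apojove v_a = √[μ(2/r₂ − 1/a_t)] = 4809 m/s.
Δv₂ = v_c2 − v_a = 7289 m/s.
Total Δv = Δv₁ + Δv₂ = 22040 m/s = 22.04 km/s.

Δv_total ≈ 22.0 km/s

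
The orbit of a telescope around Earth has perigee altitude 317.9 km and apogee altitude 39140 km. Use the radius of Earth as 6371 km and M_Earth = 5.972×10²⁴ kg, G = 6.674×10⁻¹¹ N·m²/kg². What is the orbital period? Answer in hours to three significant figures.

μ = GM = 6.674×10⁻¹¹ × 5.972×10²⁴ = 3.986×10¹⁴ m³/s².
r_p = 6371 + 317.9 = 6688.9 km = 6.6889×10⁶ m.
r_a = 6371 + 39140 = 45511 km = 4.5511×10⁷ m.
Semi-major axis a = (r_p + r_a)/2 = (6688.9 + 45511)/2 = 26100 km = 2.610×10⁷ m.
By Kepler's third law T = 2π√(a³/μ) = 2π × 6.679×10³ = 4.196×10⁴ s.
= 11.66 hours.

T ≈ 11.7 hours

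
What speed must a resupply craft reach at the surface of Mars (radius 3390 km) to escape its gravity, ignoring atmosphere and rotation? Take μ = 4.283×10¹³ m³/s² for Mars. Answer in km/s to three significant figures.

v_esc ≈ 5.03 km/s

r = R = 3.390×10⁶ m.
Escape speed v_esc = √(2μ/r) = √(2 × 4.283×10¹³ / 3.390×10⁶) = √(2.527×10⁷) = 5027 m/s.
= 5.027 km/s.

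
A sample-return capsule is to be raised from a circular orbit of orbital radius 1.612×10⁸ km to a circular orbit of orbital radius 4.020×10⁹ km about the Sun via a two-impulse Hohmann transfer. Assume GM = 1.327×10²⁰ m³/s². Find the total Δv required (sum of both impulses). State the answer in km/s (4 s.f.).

r₁ = 1.612×10⁸ km = 1.612×10¹¹ m.
r₂ = 4.020×10⁹ km = 4.020×10¹² m.
Transfer ellipse a_t = (r₁ + r₂)/2 = 2.091×10¹² m.
At r₁: circular v_c1 = √(μ/r₁) = 28690 m/s; transfer-perihelion v_p = √[μ(2/r₁ − 1/a_t)] = 39790 m/s.
Δv₁ = v_p − v_c1 = 11090 m/s.
At r₂: circular v_c2 = √(μ/r₂) = 5745 m/s; transfer-aphelion v_a = √[μ(2/r₂ − 1/a_t)] = 1595 m/s.
Δv₂ = v_c2 − v_a = 4150 m/s.
Total Δv = Δv₁ + Δv₂ = 15240 m/s = 15.24 km/s.

Δv_total ≈ 15.24 km/s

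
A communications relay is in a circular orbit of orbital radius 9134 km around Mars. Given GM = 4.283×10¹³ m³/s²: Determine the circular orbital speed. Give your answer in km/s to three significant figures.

v ≈ 2.17 km/s

r = 9134 km = 9.134×10⁶ m.
For a circular orbit v = √(μ/r) = √(4.283×10¹³ / 9.134×10⁶) = √(4.689×10⁶) = 2165 m/s.
That is 2.165 km/s.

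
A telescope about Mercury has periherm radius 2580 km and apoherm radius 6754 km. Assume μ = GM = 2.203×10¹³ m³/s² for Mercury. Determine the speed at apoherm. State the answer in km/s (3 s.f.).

Semi-major axis a = (r_p + r_a)/2 = 4667.0 km = 4.667×10⁶ m.
Vis-viva: v² = μ(2/r − 1/a) = 2.203×10¹³ × (2.961×10⁻⁷ − 2.143×10⁻⁷) = 1.803×10⁶ m²/s².
v = 1343 m/s = 1.343 km/s.

v ≈ 1.34 km/s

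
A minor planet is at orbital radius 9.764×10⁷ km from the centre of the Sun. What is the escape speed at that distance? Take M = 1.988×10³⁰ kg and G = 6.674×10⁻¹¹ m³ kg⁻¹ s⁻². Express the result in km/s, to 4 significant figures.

v_esc ≈ 52.13 km/s

μ = GM = 6.674×10⁻¹¹ × 1.988×10³⁰ = 1.327×10²⁰ m³/s².
r = 9.764×10⁷ km = 9.764×10¹⁰ m.
Escape speed v_esc = √(2μ/r) = √(2 × 1.327×10²⁰ / 9.764×10¹⁰) = √(2.718×10⁹) = 52130 m/s.
= 52.13 km/s.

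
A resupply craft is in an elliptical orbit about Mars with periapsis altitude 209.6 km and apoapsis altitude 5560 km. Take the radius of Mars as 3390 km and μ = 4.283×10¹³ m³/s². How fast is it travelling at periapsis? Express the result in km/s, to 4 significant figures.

v ≈ 4.120 km/s

r_p = 3390 + 209.6 = 3599.6 km = 3.5996×10⁶ m.
r_a = 3390 + 5560 = 8950.0 km = 8.9500×10⁶ m.
Semi-major axis a = (r_p + r_a)/2 = 6274.8 km = 6.275×10⁶ m.
Vis-viva: v² = μ(2/r − 1/a) = 4.283×10¹³ × (5.556×10⁻⁷ − 1.594×10⁻⁷) = 1.697×10⁷ m²/s².
v = 4120 m/s = 4.120 km/s.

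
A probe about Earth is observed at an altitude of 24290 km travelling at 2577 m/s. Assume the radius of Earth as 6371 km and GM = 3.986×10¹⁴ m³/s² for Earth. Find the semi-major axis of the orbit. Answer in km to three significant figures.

a ≈ 20600 km

r = 6371 + 24290 = 30661 km = 3.066×10⁷ m.
Vis-viva rearranged: 1/a = 2/r − v²/μ = 6.523×10⁻⁸ − 1.666×10⁻⁸ = 4.857×10⁻⁸ m⁻¹.
a = 2.059×10⁷ m = 20589 km.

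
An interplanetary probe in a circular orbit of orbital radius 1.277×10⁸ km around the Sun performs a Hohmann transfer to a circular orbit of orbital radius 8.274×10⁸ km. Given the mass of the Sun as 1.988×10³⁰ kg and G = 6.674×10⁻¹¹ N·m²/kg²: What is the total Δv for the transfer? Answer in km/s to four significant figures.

Δv_total ≈ 16.31 km/s

μ = GM = 6.674×10⁻¹¹ × 1.988×10³⁰ = 1.327×10²⁰ m³/s².
r₁ = 1.277×10⁸ km = 1.277×10¹¹ m.
r₂ = 8.274×10⁸ km = 8.274×10¹¹ m.
Transfer ellipse a_t = (r₁ + r₂)/2 = 4.776×10¹¹ m.
At r₁: circular v_c1 = √(μ/r₁) = 32230 m/s; transfer-perihelion v_p = √[μ(2/r₁ − 1/a_t)] = 42430 m/s.
Δv₁ = v_p − v_c1 = 10190 m/s.
At r₂: circular v_c2 = √(μ/r₂) = 12660 m/s; transfer-aphelion v_a = √[μ(2/r₂ − 1/a_t)] = 6548 m/s.
Δv₂ = v_c2 − v_a = 6115 m/s.
Total Δv = Δv₁ + Δv₂ = 16310 m/s = 16.31 km/s.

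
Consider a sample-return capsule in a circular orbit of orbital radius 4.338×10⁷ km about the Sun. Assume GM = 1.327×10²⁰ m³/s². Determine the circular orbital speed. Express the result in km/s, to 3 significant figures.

v ≈ 55.3 km/s

r = 4.338×10⁷ km = 4.338×10¹⁰ m.
For a circular orbit v = √(μ/r) = √(1.327×10²⁰ / 4.338×10¹⁰) = √(3.059×10⁹) = 55310 m/s.
That is 55.31 km/s.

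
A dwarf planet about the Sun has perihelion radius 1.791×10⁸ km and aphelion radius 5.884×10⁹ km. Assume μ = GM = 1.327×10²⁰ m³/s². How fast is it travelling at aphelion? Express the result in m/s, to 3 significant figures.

Semi-major axis a = (r_p + r_a)/2 = 3.0316×10⁹ km = 3.032×10¹² m.
Vis-viva: v² = μ(2/r − 1/a) = 1.327×10²⁰ × (3.399×10⁻¹³ − 3.299×10⁻¹³) = 1.332×10⁶ m²/s².
v = 1154 m/s.

v ≈ 1150 m/s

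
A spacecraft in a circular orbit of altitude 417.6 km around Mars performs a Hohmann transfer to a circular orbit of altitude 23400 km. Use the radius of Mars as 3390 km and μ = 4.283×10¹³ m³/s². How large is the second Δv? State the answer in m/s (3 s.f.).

Δv ≈ 634 m/s

r₁ = 3390 + 417.6 = 3807.6 km = 3.8076×10⁶ m.
r₂ = 3390 + 23400 = 26790 km = 2.6790×10⁷ m.
Transfer ellipse a_t = (r₁ + r₂)/2 = 1.530×10⁷ m.
At r₁: circular v_c1 = √(μ/r₁) = 3354 m/s; transfer-periapsis v_p = √[μ(2/r₁ − 1/a_t)] = 4438 m/s.
At r₂: circular v_c2 = √(μ/r₂) = 1264 m/s; transfer-apoapsis v_a = √[μ(2/r₂ − 1/a_t)] = 630.8 m/s.
Δv₂ = v_c2 − v_a = 633.6 m/s.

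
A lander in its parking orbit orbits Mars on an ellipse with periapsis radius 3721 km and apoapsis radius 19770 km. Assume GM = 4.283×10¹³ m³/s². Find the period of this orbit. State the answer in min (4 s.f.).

Semi-major axis a = (r_p + r_a)/2 = (3721.0 + 19770)/2 = 11746 km = 1.175×10⁷ m.
By Kepler's third law T = 2π√(a³/μ) = 2π × 6.151×10³ = 3.865×10⁴ s.
= 644.1 min.

T ≈ 644.1 min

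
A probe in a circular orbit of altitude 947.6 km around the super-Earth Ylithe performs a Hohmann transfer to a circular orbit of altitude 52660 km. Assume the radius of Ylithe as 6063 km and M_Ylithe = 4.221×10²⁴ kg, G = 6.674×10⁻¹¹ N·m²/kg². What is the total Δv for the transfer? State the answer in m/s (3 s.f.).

Δv_total ≈ 3310 m/s

μ = GM = 6.674×10⁻¹¹ × 4.221×10²⁴ = 2.817×10¹⁴ m³/s².
r₁ = 6063 + 947.6 = 7010.6 km = 7.0106×10⁶ m.
r₂ = 6063 + 52660 = 58723 km = 5.8723×10⁷ m.
Transfer ellipse a_t = (r₁ + r₂)/2 = 3.287×10⁷ m.
At r₁: circular v_c1 = √(μ/r₁) = 6339 m/s; transfer-periapsis v_p = √[μ(2/r₁ − 1/a_t)] = 8473 m/s.
Δv₁ = v_p − v_c1 = 2134 m/s.
At r₂: circular v_c2 = √(μ/r₂) = 2190 m/s; transfer-apoapsis v_a = √[μ(2/r₂ − 1/a_t)] = 1012 m/s.
Δv₂ = v_c2 − v_a = 1179 m/s.
Total Δv = Δv₁ + Δv₂ = 3313 m/s.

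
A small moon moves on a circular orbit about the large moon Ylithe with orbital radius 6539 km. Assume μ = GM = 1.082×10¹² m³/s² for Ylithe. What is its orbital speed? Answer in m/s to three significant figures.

v ≈ 407 m/s

r = 6539 km = 6.539×10⁶ m.
For a circular orbit v = √(μ/r) = √(1.082×10¹² / 6.539×10⁶) = √(1.655×10⁵) = 406.8 m/s.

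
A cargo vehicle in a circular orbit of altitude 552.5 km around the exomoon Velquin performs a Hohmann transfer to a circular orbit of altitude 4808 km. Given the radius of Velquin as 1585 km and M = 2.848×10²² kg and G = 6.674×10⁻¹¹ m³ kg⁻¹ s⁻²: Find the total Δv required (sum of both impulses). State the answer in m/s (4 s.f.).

μ = GM = 6.674×10⁻¹¹ × 2.848×10²² = 1.901×10¹² m³/s².
r₁ = 1585 + 552.5 = 2137.5 km = 2.1375×10⁶ m.
r₂ = 1585 + 4808 = 6393.0 km = 6.3930×10⁶ m.
Transfer ellipse a_t = (r₁ + r₂)/2 = 4.265×10⁶ m.
At r₁: circular v_c1 = √(μ/r₁) = 943.0 m/s; transfer-periapsis v_p = √[μ(2/r₁ − 1/a_t)] = 1154 m/s.
Δv₁ = v_p − v_c1 = 211.5 m/s.
At r₂: circular v_c2 = √(μ/r₂) = 545.3 m/s; transfer-apoapsis v_a = √[μ(2/r₂ − 1/a_t)] = 386.0 m/s.
Δv₂ = v_c2 − v_a = 159.3 m/s.
Total Δv = Δv₁ + Δv₂ = 370.8 m/s.

Δv_total ≈ 370.8 m/s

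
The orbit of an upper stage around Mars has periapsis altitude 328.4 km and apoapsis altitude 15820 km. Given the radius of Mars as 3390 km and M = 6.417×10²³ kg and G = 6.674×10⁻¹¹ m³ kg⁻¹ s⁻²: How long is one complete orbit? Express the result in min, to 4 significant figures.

μ = GM = 6.674×10⁻¹¹ × 6.417×10²³ = 4.283×10¹³ m³/s².
r_p = 3390 + 328.4 = 3718.4 km = 3.7184×10⁶ m.
r_a = 3390 + 15820 = 19210 km = 1.9210×10⁷ m.
Semi-major axis a = (r_p + r_a)/2 = (3718.4 + 19210)/2 = 11464 km = 1.146×10⁷ m.
By Kepler's third law T = 2π√(a³/μ) = 2π × 5.931×10³ = 3.727×10⁴ s.
= 621.1 min.

T ≈ 621.1 min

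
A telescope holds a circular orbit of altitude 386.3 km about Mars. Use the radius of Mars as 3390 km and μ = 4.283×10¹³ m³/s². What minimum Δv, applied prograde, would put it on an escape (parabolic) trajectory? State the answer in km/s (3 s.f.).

Δv ≈ 1.39 km/s

r = 3390 + 386.3 = 3776.3 km = 3.7763×10⁶ m.
Circular speed v_c = √(μ/r) = 3368 m/s.
Escape speed v_esc = √(2μ/r) = √2 × v_c = 4763 m/s.
Δv = v_esc − v_c = 1395 m/s = 1.395 km/s.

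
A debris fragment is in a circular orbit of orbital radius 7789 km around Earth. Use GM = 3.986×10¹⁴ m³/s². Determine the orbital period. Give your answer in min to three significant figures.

r = 7789 km = 7.789×10⁶ m.
Kepler's third law: T = 2π√(r³/μ) = 2π√((7.789×10⁶)³ / 3.986×10¹⁴).
r³/μ = 1.186×10⁶ s², so T = 2π × 1.089×10³ = 6.841×10³ s.
Converting: 6.841×10³ s ÷ 60.00 = 114.0 min.

T ≈ 114 min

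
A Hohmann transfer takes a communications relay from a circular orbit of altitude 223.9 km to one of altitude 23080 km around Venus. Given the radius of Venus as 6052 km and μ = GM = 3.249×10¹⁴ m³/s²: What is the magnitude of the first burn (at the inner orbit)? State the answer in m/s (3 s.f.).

Δv ≈ 2030 m/s

r₁ = 6052 + 223.9 = 6275.9 km = 6.2759×10⁶ m.
r₂ = 6052 + 23080 = 29132 km = 2.9132×10⁷ m.
Transfer ellipse a_t = (r₁ + r₂)/2 = 1.770×10⁷ m.
At r₁: circular v_c1 = √(μ/r₁) = 7195 m/s; transfer-periapsis v_p = √[μ(2/r₁ − 1/a_t)] = 9230 m/s.
Δv₁ = v_p − v_c1 = 2035 m/s.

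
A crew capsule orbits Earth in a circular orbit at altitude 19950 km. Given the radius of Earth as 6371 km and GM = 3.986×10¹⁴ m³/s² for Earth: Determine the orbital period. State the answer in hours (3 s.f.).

T ≈ 11.8 hours

r = 6371 + 19950 = 26321 km = 2.6321×10⁷ m.
Kepler's third law: T = 2π√(r³/μ) = 2π√((2.632×10⁷)³ / 3.986×10¹⁴).
r³/μ = 4.575×10⁷ s², so T = 2π × 6.764×10³ = 4.250×10⁴ s.
Converting: 4.250×10⁴ s ÷ 3600 = 11.80 hours.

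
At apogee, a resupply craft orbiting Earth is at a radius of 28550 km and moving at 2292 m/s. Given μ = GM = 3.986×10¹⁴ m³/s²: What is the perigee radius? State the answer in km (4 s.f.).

perigee radius ≈ 6616 km

r_a = 2.855×10⁷ m.
Specific energy ε = v²/2 − μ/r = -1.133×10⁷ J/kg, so a = −μ/(2ε) = 1.758×10⁷ m.
The apsides satisfy r_p + r_a = 2a, so the perigee radius is 2a − r_a = 6.616×10⁶ m = 6615.9 km.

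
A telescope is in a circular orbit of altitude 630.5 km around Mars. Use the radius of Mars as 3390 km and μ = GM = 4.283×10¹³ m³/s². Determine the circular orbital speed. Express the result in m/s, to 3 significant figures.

r = 3390 + 630.5 = 4020.5 km = 4.0205×10⁶ m.
For a circular orbit v = √(μ/r) = √(4.283×10¹³ / 4.020×10⁶) = √(1.065×10⁷) = 3264 m/s.

v ≈ 3260 m/s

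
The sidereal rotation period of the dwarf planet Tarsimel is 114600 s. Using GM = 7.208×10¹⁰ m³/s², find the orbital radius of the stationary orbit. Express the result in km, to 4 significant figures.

A synchronous orbit has period T, so by Kepler's third law a = (μT²/4π²)^(1/3).
μT²/4π² = 7.208×10¹⁰ × (1.146×10⁵)² / 39.48 = 2.398×10¹⁹ m³.
a = 2.884×10⁶ m = 2883.6 km.

r_sync ≈ 2884 km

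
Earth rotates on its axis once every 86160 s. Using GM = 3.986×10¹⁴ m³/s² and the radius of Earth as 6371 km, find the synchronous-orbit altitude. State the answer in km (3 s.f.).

h_sync ≈ 35800 km

A synchronous orbit has period T, so by Kepler's third law a = (μT²/4π²)^(1/3).
μT²/4π² = 3.986×10¹⁴ × (8.616×10⁴)² / 39.48 = 7.495×10²² m³.
a = 4.216×10⁷ m = 42163 km.
Altitude h = a − R = 42163 − 6371 = 35792 km.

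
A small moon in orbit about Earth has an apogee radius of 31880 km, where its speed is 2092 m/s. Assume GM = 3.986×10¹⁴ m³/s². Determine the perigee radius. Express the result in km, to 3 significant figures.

r_a = 3.188×10⁷ m.
Specific energy ε = v²/2 − μ/r = -1.031×10⁷ J/kg, so a = −μ/(2ε) = 1.932×10⁷ m.
The apsides satisfy r_p + r_a = 2a, so the perigee radius is 2a − r_a = 6.763×10⁶ m = 6763.1 km.

perigee radius ≈ 6760 km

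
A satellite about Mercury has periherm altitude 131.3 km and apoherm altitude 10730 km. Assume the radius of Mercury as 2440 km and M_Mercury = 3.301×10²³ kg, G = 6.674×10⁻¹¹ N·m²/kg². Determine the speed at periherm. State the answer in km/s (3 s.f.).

μ = GM = 6.674×10⁻¹¹ × 3.301×10²³ = 2.203×10¹³ m³/s².
r_p = 2440 + 131.3 = 2571.3 km = 2.5713×10⁶ m.
r_a = 2440 + 10730 = 13170 km = 1.3170×10⁷ m.
Semi-major axis a = (r_p + r_a)/2 = 7870.6 km = 7.871×10⁶ m.
Vis-viva: v² = μ(2/r − 1/a) = 2.203×10¹³ × (7.778×10⁻⁷ − 1.271×10⁻⁷) = 1.434×10⁷ m²/s².
v = 3786 m/s = 3.786 km/s.

v ≈ 3.79 km/s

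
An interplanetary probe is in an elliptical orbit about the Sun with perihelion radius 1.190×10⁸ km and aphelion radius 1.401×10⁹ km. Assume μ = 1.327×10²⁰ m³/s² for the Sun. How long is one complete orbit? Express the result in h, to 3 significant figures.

Semi-major axis a = (r_p + r_a)/2 = (1.1900×10⁸ + 1.4010×10⁹)/2 = 7.6000×10⁸ km = 7.600×10¹¹ m.
By Kepler's third law T = 2π√(a³/μ) = 2π × 5.752×10⁷ = 3.614×10⁸ s.
= 1.004×10⁵ h.

T ≈ 100000 h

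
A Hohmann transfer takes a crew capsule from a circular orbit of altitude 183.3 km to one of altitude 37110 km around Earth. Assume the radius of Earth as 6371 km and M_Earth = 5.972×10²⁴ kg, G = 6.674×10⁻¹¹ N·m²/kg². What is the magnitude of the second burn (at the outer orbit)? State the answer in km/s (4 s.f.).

μ = GM = 6.674×10⁻¹¹ × 5.972×10²⁴ = 3.986×10¹⁴ m³/s².
r₁ = 6371 + 183.3 = 6554.3 km = 6.5543×10⁶ m.
r₂ = 6371 + 37110 = 43481 km = 4.3481×10⁷ m.
Transfer ellipse a_t = (r₁ + r₂)/2 = 2.502×10⁷ m.
At r₁: circular v_c1 = √(μ/r₁) = 7798 m/s; transfer-perigee v_p = √[μ(2/r₁ − 1/a_t)] = 10280 m/s.
At r₂: circular v_c2 = √(μ/r₂) = 3028 m/s; transfer-apogee v_a = √[μ(2/r₂ − 1/a_t)] = 1550 m/s.
Δv₂ = v_c2 − v_a = 1478 m/s.
= 1.478 km/s.

Δv ≈ 1.478 km/s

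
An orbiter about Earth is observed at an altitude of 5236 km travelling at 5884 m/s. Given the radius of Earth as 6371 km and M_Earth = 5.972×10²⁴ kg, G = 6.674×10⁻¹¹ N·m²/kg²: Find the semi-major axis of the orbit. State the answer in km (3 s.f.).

a ≈ 11700 km

μ = GM = 6.674×10⁻¹¹ × 5.972×10²⁴ = 3.986×10¹⁴ m³/s².
r = 6371 + 5236 = 11607 km = 1.161×10⁷ m.
Specific orbital energy ε = v²/2 − μ/r = (5884)²/2 − 3.986×10¹⁴/1.161×10⁷ = -1.703×10⁷ J/kg.
Since ε = −μ/(2a), a = −μ/(2ε) = 1.170×10⁷ m = 11703 km.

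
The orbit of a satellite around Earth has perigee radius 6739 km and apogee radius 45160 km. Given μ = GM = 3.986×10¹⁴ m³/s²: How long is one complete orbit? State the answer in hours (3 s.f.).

Semi-major axis a = (r_p + r_a)/2 = (6739.0 + 45160)/2 = 25950 km = 2.595×10⁷ m.
By Kepler's third law T = 2π√(a³/μ) = 2π × 6.621×10³ = 4.160×10⁴ s.
= 11.56 hours.

T ≈ 11.6 hours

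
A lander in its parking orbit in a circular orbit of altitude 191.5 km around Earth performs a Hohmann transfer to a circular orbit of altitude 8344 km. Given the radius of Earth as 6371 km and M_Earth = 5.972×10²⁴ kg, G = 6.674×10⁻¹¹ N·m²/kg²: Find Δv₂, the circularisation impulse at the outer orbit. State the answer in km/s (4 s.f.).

μ = GM = 6.674×10⁻¹¹ × 5.972×10²⁴ = 3.986×10¹⁴ m³/s².
r₁ = 6371 + 191.5 = 6562.5 km = 6.5625×10⁶ m.
r₂ = 6371 + 8344 = 14715 km = 1.4715×10⁷ m.
Transfer ellipse a_t = (r₁ + r₂)/2 = 1.064×10⁷ m.
At r₁: circular v_c1 = √(μ/r₁) = 7793 m/s; transfer-perigee v_p = √[μ(2/r₁ − 1/a_t)] = 9165 m/s.
At r₂: circular v_c2 = √(μ/r₂) = 5204 m/s; transfer-apogee v_a = √[μ(2/r₂ − 1/a_t)] = 4088 m/s.
Δv₂ = v_c2 − v_a = 1117 m/s.
= 1.117 km/s.

Δv ≈ 1.117 km/s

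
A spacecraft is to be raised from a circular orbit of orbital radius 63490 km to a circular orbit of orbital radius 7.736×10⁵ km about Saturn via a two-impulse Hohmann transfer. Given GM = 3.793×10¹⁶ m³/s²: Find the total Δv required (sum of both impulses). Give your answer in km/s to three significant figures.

Δv_total ≈ 13.1 km/s

r₁ = 63490 km = 6.349×10⁷ m.
r₂ = 7.736×10⁵ km = 7.736×10⁸ m.
Transfer ellipse a_t = (r₁ + r₂)/2 = 4.185×10⁸ m.
At r₁: circular v_c1 = √(μ/r₁) = 24440 m/s; transfer-perikrone v_p = √[μ(2/r₁ − 1/a_t)] = 33230 m/s.
Δv₁ = v_p − v_c1 = 8788 m/s.
At r₂: circular v_c2 = √(μ/r₂) = 7002 m/s; transfer-apokrone v_a = √[μ(2/r₂ − 1/a_t)] = 2727 m/s.
Δv₂ = v_c2 − v_a = 4275 m/s.
Total Δv = Δv₁ + Δv₂ = 13060 m/s = 13.06 km/s.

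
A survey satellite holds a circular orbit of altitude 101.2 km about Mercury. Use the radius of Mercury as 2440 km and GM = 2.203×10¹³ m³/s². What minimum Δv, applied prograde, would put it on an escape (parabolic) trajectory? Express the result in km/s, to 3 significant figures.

Δv ≈ 1.22 km/s

r = 2440 + 101.2 = 2541.2 km = 2.5412×10⁶ m.
Circular speed v_c = √(μ/r) = 2944 m/s.
Escape speed v_esc = √(2μ/r) = √2 × v_c = 4164 m/s.
Δv = v_esc − v_c = 1220 m/s = 1.220 km/s.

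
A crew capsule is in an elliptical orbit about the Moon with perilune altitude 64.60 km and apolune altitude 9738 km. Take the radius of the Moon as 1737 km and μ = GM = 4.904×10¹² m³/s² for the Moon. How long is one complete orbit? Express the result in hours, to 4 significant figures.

T ≈ 13.48 hours

r_p = 1737 + 64.60 = 1801.6 km = 1.8016×10⁶ m.
r_a = 1737 + 9738 = 11475 km = 1.1475×10⁷ m.
Semi-major axis a = (r_p + r_a)/2 = (1801.6 + 11475)/2 = 6638.3 km = 6.638×10⁶ m.
By Kepler's third law T = 2π√(a³/μ) = 2π × 7.723×10³ = 4.853×10⁴ s.
= 13.48 hours.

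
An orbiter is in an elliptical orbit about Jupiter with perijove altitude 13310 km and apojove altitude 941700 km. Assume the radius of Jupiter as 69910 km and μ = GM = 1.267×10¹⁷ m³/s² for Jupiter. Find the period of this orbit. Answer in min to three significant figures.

r_p = 69910 + 13310 = 83220 km = 8.3220×10⁷ m.
r_a = 69910 + 941700 = 1011600 km = 1.0116×10⁹ m.
Semi-major axis a = (r_p + r_a)/2 = (83220 + 1.0116×10⁶)/2 = 5.4742×10⁵ km = 5.474×10⁸ m.
By Kepler's third law T = 2π√(a³/μ) = 2π × 3.598×10⁴ = 2.261×10⁵ s.
= 3768 min.

T ≈ 3770 min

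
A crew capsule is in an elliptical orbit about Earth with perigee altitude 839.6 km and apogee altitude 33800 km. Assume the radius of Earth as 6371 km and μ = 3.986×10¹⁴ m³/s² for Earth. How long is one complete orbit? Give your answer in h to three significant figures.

T ≈ 10.1 h

r_p = 6371 + 839.6 = 7210.6 km = 7.2106×10⁶ m.
r_a = 6371 + 33800 = 40171 km = 4.0171×10⁷ m.
Semi-major axis a = (r_p + r_a)/2 = (7210.6 + 40171)/2 = 23691 km = 2.369×10⁷ m.
By Kepler's third law T = 2π√(a³/μ) = 2π × 5.776×10³ = 3.629×10⁴ s.
= 10.08 h.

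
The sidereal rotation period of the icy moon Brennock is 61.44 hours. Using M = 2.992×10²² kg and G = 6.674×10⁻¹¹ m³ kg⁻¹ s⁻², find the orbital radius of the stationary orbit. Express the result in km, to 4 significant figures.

μ = GM = 6.674×10⁻¹¹ × 2.992×10²² = 1.997×10¹² m³/s².
T = 61.44 hours = 2.212×10⁵ s.
A synchronous orbit has period T, so by Kepler's third law a = (μT²/4π²)^(1/3).
μT²/4π² = 1.997×10¹² × (2.212×10⁵)² / 39.48 = 2.475×10²¹ m³.
a = 1.353×10⁷ m = 13526 km.

r_sync ≈ 13530 km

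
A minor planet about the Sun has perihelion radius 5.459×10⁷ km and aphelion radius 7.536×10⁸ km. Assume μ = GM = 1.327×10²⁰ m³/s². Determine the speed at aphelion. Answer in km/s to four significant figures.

v ≈ 4.877 km/s

Semi-major axis a = (r_p + r_a)/2 = 4.0410×10⁸ km = 4.041×10¹¹ m.
Vis-viva: v² = μ(2/r − 1/a) = 1.327×10²⁰ × (2.654×10⁻¹² − 2.475×10⁻¹²) = 2.379×10⁷ m²/s².
v = 4877 m/s = 4.877 km/s.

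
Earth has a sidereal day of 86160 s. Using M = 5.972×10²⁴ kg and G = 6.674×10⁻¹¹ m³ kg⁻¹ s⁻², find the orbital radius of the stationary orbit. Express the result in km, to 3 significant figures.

μ = GM = 6.674×10⁻¹¹ × 5.972×10²⁴ = 3.986×10¹⁴ m³/s².
A synchronous orbit has period T, so by Kepler's third law a = (μT²/4π²)^(1/3).
μT²/4π² = 3.986×10¹⁴ × (8.616×10⁴)² / 39.48 = 7.495×10²² m³.
a = 4.216×10⁷ m = 42162 km.

r_sync ≈ 42200 km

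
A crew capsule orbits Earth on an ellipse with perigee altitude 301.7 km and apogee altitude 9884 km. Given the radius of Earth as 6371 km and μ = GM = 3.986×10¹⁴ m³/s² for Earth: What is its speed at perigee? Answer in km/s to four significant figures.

v ≈ 9.203 km/s

r_p = 6371 + 301.7 = 6672.7 km = 6.6727×10⁶ m.
r_a = 6371 + 9884 = 16255 km = 1.6255×10⁷ m.
Semi-major axis a = (r_p + r_a)/2 = 11464 km = 1.146×10⁷ m.
Vis-viva: v² = μ(2/r − 1/a) = 3.986×10¹⁴ × (2.997×10⁻⁷ − 8.723×10⁻⁸) = 8.470×10⁷ m²/s².
v = 9203 m/s = 9.203 km/s.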